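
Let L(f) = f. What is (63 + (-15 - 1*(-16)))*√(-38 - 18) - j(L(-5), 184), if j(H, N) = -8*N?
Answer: 1472 + 128*I*√14 ≈ 1472.0 + 478.93*I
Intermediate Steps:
(63 + (-15 - 1*(-16)))*√(-38 - 18) - j(L(-5), 184) = (63 + (-15 - 1*(-16)))*√(-38 - 18) - (-8)*184 = (63 + (-15 + 16))*√(-56) - 1*(-1472) = (63 + 1)*(2*I*√14) + 1472 = 64*(2*I*√14) + 1472 = 128*I*√14 + 1472 = 1472 + 128*I*√14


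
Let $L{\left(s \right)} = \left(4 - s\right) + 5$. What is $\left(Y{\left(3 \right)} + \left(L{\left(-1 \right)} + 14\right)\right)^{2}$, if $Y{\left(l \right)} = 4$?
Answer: $784$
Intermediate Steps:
$L{\left(s \right)} = 9 - s$
$\left(Y{\left(3 \right)} + \left(L{\left(-1 \right)} + 14\right)\right)^{2} = \left(4 + \left(\left(9 - -1\right) + 14\right)\right)^{2} = \left(4 + \left(\left(9 + 1\right) + 14\right)\right)^{2} = \left(4 + \left(10 + 14\right)\right)^{2} = \left(4 + 24\right)^{2} = 28^{2} = 784$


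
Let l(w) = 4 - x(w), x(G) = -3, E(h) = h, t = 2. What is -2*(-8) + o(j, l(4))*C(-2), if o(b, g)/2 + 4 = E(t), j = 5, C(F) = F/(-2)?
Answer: 12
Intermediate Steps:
C(F) = -F/2 (C(F) = F*(-½) = -F/2)
l(w) = 7 (l(w) = 4 - 1*(-3) = 4 + 3 = 7)
o(b, g) = -4 (o(b, g) = -8 + 2*2 = -8 + 4 = -4)
-2*(-8) + o(j, l(4))*C(-2) = -2*(-8) - (-2)*(-2) = 16 - 4*1 = 16 - 4 = 12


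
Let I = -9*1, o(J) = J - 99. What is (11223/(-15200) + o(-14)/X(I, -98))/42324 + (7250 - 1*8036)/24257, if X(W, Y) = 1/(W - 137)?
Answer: 5576992658089/15605129673600 ≈ 0.35738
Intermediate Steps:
o(J) = -99 + J
I = -9
X(W, Y) = 1/(-137 + W)
(11223/(-15200) + o(-14)/X(I, -98))/42324 + (7250 - 1*8036)/24257 = (11223/(-15200) + (-99 - 14)/(1/(-137 - 9)))/42324 + (7250 - 1*8036)/24257 = (11223*(-1/15200) - 113/(1/(-146)))*(1/42324) + (7250 - 8036)*(1/24257) = (-11223/15200 - 113/(-1/146))*(1/42324) - 786*1/24257 = (-11223/15200 - 113*(-146))*(1/42324) - 786/24257 = (-11223/15200 + 16498)*(1/42324) - 786/24257 = (250758377/15200)*(1/42324) - 786/24257 = 250758377/643324800 - 786/24257 = 5576992658089/15605129673600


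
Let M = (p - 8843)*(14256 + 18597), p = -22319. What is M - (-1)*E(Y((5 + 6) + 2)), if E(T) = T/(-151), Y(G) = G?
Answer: -154588543099/151 ≈ -1.0238e+9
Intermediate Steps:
E(T) = -T/151 (E(T) = T*(-1/151) = -T/151)
M = -1023765186 (M = (-22319 - 8843)*(14256 + 18597) = -31162*32853 = -1023765186)
M - (-1)*E(Y((5 + 6) + 2)) = -1023765186 - (-1)*(-((5 + 6) + 2)/151) = -1023765186 - (-1)*(-(11 + 2)/151) = -1023765186 - (-1)*(-1/151*13) = -1023765186 - (-1)*(-13)/151 = -1023765186 - 1*13/151 = -1023765186 - 13/151 = -154588543099/151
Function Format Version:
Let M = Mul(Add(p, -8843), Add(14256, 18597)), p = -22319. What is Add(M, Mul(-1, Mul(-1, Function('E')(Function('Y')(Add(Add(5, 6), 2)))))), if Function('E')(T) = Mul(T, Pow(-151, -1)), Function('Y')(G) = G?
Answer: Rational(-154588543099, 151) ≈ -1.0238e+9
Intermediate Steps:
Function('E')(T) = Mul(Rational(-1, 151), T) (Function('E')(T) = Mul(T, Rational(-1, 151)) = Mul(Rational(-1, 151), T))
M = -1023765186 (M = Mul(Add(-22319, -8843), Add(14256, 18597)) = Mul(-31162, 32853) = -1023765186)
Add(M, Mul(-1, Mul(-1, Function('E')(Function('Y')(Add(Add(5, 6), 2)))))) = Add(-1023765186, Mul(-1, Mul(-1, Mul(Rational(-1, 151), Add(Add(5, 6), 2))))) = Add(-1023765186, Mul(-1, Mul(-1, Mul(Rational(-1, 151), Add(11, 2))))) = Add(-1023765186, Mul(-1, Mul(-1, Mul(Rational(-1, 151), 13)))) = Add(-1023765186, Mul(-1, Mul(-1, Rational(-13, 151)))) = Add(-1023765186, Mul(-1, Rational(13, 151))) = Add(-1023765186, Rational(-13, 151)) = Rational(-154588543099, 151)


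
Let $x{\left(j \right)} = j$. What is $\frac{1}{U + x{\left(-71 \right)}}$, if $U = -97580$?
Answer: $- \frac{1}{97651} \approx -1.0241 \cdot 10^{-5}$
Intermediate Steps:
$\frac{1}{U + x{\left(-71 \right)}} = \frac{1}{-97580 - 71} = \frac{1}{-97651} = - \frac{1}{97651}$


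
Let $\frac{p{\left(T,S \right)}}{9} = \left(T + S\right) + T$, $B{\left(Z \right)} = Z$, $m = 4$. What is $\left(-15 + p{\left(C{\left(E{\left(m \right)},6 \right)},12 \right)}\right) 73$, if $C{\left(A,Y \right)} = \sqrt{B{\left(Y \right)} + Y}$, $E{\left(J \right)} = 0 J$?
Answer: $6789 + 2628 \sqrt{3} \approx 11341.0$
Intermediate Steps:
$E{\left(J \right)} = 0$
$C{\left(A,Y \right)} = \sqrt{2} \sqrt{Y}$ ($C{\left(A,Y \right)} = \sqrt{Y + Y} = \sqrt{2 Y} = \sqrt{2} \sqrt{Y}$)
$p{\left(T,S \right)} = 9 S + 18 T$ ($p{\left(T,S \right)} = 9 \left(\left(T + S\right) + T\right) = 9 \left(\left(S + T\right) + T\right) = 9 \left(S + 2 T\right) = 9 S + 18 T$)
$\left(-15 + p{\left(C{\left(E{\left(m \right)},6 \right)},12 \right)}\right) 73 = \left(-15 + \left(9 \cdot 12 + 18 \sqrt{2} \sqrt{6}\right)\right) 73 = \left(-15 + \left(108 + 18 \cdot 2 \sqrt{3}\right)\right) 73 = \left(-15 + \left(108 + 36 \sqrt{3}\right)\right) 73 = \left(93 + 36 \sqrt{3}\right) 73 = 6789 + 2628 \sqrt{3}$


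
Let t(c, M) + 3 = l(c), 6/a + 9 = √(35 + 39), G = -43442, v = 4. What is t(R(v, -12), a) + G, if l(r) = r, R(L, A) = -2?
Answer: -43447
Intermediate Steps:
a = 6/(-9 + √74) (a = 6/(-9 + √(35 + 39)) = 6/(-9 + √74) ≈ -15.088)
t(c, M) = -3 + c
t(R(v, -12), a) + G = (-3 - 2) - 43442 = -5 - 43442 = -43447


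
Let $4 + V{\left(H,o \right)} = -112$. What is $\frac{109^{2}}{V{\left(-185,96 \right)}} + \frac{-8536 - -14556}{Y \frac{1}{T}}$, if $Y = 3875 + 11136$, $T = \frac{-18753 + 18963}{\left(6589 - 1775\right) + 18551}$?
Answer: $- \frac{833380084603}{8136982748} \approx -102.42$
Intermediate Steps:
$V{\left(H,o \right)} = -116$ ($V{\left(H,o \right)} = -4 - 112 = -116$)
$T = \frac{42}{4673}$ ($T = \frac{210}{\left(6589 - 1775\right) + 18551} = \frac{210}{4814 + 18551} = \frac{210}{23365} = 210 \cdot \frac{1}{23365} = \frac{42}{4673} \approx 0.0089878$)
$Y = 15011$
$\frac{109^{2}}{V{\left(-185,96 \right)}} + \frac{-8536 - -14556}{Y \frac{1}{T}} = \frac{109^{2}}{-116} + \frac{-8536 - -14556}{15011 \frac{1}{\frac{42}{4673}}} = 11881 \left(- \frac{1}{116}\right) + \frac{-8536 + 14556}{15011 \cdot \frac{4673}{42}} = - \frac{11881}{116} + \frac{6020}{\frac{70146403}{42}} = - \frac{11881}{116} + 6020 \cdot \frac{42}{70146403} = - \frac{11881}{116} + \frac{252840}{70146403} = - \frac{833380084603}{8136982748}$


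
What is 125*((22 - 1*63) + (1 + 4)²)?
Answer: -2000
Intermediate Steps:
125*((22 - 1*63) + (1 + 4)²) = 125*((22 - 63) + 5²) = 125*(-41 + 25) = 125*(-16) = -2000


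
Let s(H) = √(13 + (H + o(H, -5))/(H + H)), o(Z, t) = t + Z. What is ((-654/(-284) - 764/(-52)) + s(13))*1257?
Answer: 39435861/1846 + 1257*√9334/26 ≈ 26034.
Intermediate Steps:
o(Z, t) = Z + t
s(H) = √(13 + (-5 + 2*H)/(2*H)) (s(H) = √(13 + (H + (H - 5))/(H + H)) = √(13 + (H + (-5 + H))/((2*H))) = √(13 + (-5 + 2*H)*(1/(2*H))) = √(13 + (-5 + 2*H)/(2*H)))
((-654/(-284) - 764/(-52)) + s(13))*1257 = ((-654/(-284) - 764/(-52)) + √(56 - 10/13)/2)*1257 = ((-654*(-1/284) - 764*(-1/52)) + √(56 - 10*1/13)/2)*1257 = ((327/142 + 191/13) + √(56 - 10/13)/2)*1257 = (31373/1846 + √(718/13)/2)*1257 = (31373/1846 + (√9334/13)/2)*1257 = (31373/1846 + √9334/26)*1257 = 39435861/1846 + 1257*√9334/26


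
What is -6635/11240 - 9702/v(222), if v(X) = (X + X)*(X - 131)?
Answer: -897931/1081288 ≈ -0.83043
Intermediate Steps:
v(X) = 2*X*(-131 + X) (v(X) = (2*X)*(-131 + X) = 2*X*(-131 + X))
-6635/11240 - 9702/v(222) = -6635/11240 - 9702*1/(444*(-131 + 222)) = -6635*1/11240 - 9702/(2*222*91) = -1327/2248 - 9702/40404 = -1327/2248 - 9702*1/40404 = -1327/2248 - 231/962 = -897931/1081288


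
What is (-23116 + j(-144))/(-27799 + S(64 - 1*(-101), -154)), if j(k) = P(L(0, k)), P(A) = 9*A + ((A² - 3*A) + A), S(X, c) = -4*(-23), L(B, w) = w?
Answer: 3388/27707 ≈ 0.12228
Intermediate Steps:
S(X, c) = 92
P(A) = A² + 7*A (P(A) = 9*A + (A² - 2*A) = A² + 7*A)
j(k) = k*(7 + k)
(-23116 + j(-144))/(-27799 + S(64 - 1*(-101), -154)) = (-23116 - 144*(7 - 144))/(-27799 + 92) = (-23116 - 144*(-137))/(-27707) = (-23116 + 19728)*(-1/27707) = -3388*(-1/27707) = 3388/27707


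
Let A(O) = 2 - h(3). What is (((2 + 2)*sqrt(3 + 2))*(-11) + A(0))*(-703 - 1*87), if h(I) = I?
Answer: 790 + 34760*sqrt(5) ≈ 78516.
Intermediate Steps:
A(O) = -1 (A(O) = 2 - 1*3 = 2 - 3 = -1)
(((2 + 2)*sqrt(3 + 2))*(-11) + A(0))*(-703 - 1*87) = (((2 + 2)*sqrt(3 + 2))*(-11) - 1)*(-703 - 1*87) = ((4*sqrt(5))*(-11) - 1)*(-703 - 87) = (-44*sqrt(5) - 1)*(-790) = (-1 - 44*sqrt(5))*(-790) = 790 + 34760*sqrt(5)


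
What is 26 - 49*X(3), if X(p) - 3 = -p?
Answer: 26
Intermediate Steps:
X(p) = 3 - p
26 - 49*X(3) = 26 - 49*(3 - 1*3) = 26 - 49*(3 - 3) = 26 - 49*0 = 26 + 0 = 26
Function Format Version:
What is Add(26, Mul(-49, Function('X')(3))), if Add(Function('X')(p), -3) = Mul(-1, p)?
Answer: 26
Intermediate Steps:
Function('X')(p) = Add(3, Mul(-1, p))
Add(26, Mul(-49, Function('X')(3))) = Add(26, Mul(-49, Add(3, Mul(-1, 3)))) = Add(26, Mul(-49, Add(3, -3))) = Add(26, Mul(-49, 0)) = Add(26, 0) = 26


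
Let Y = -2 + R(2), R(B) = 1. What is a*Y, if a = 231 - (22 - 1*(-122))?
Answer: -87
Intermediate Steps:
a = 87 (a = 231 - (22 + 122) = 231 - 1*144 = 231 - 144 = 87)
Y = -1 (Y = -2 + 1 = -1)
a*Y = 87*(-1) = -87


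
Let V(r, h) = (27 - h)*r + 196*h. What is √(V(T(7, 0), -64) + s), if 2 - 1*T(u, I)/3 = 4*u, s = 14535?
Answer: I*√5107 ≈ 71.463*I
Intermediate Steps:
T(u, I) = 6 - 12*u
V(r, h) = 196*h + r*(27 - h) (V(r, h) = r*(27 - h) + 196*h = 196*h + r*(27 - h))
√(V(T(7, 0), -64) + s) = √((27*(6 - 12*7) + 196*(-64) - 1*(-64)*(6 - 12*7)) + 14535) = √((27*(6 - 84) - 12544 - 1*(-64)*(6 - 84)) + 14535) = √((27*(-78) - 12544 - 1*(-64)*(-78)) + 14535) = √((-2106 - 12544 - 4992) + 14535) = √(-19642 + 14535) = √(-5107) = I*√5107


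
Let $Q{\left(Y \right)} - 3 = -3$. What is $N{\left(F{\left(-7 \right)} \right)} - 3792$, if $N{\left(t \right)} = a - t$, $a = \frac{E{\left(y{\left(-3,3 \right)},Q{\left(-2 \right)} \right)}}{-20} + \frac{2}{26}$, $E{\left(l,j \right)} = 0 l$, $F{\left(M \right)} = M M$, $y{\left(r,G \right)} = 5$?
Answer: $- \frac{49932}{13} \approx -3840.9$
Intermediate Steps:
$Q{\left(Y \right)} = 0$ ($Q{\left(Y \right)} = 3 - 3 = 0$)
$F{\left(M \right)} = M^{2}$
$E{\left(l,j \right)} = 0$
$a = \frac{1}{13}$ ($a = \frac{0}{-20} + \frac{2}{26} = 0 \left(- \frac{1}{20}\right) + 2 \cdot \frac{1}{26} = 0 + \frac{1}{13} = \frac{1}{13} \approx 0.076923$)
$N{\left(t \right)} = \frac{1}{13} - t$
$N{\left(F{\left(-7 \right)} \right)} - 3792 = \left(\frac{1}{13} - \left(-7\right)^{2}\right) - 3792 = \left(\frac{1}{13} - 49\right) - 3792 = - \frac{636}{13} - 3792 = - \frac{49932}{13}$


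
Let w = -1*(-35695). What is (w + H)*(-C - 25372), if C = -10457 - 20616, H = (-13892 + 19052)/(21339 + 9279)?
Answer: 1038451088945/5103 ≈ 2.0350e+8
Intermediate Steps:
w = 35695
H = 860/5103 (H = 5160/30618 = 5160*(1/30618) = 860/5103 ≈ 0.16853)
C = -31073
(w + H)*(-C - 25372) = (35695 + 860/5103)*(-1*(-31073) - 25372) = 182152445*(31073 - 25372)/5103 = (182152445/5103)*5701 = 1038451088945/5103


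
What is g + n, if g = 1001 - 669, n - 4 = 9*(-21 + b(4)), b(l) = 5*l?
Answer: 327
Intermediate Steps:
n = -5 (n = 4 + 9*(-21 + 5*4) = 4 + 9*(-21 + 20) = 4 + 9*(-1) = 4 - 9 = -5)
g = 332
g + n = 332 - 5 = 327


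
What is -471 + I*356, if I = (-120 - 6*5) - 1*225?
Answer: -133971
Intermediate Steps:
I = -375 (I = (-120 - 1*30) - 225 = (-120 - 30) - 225 = -150 - 225 = -375)
-471 + I*356 = -471 - 375*356 = -471 - 133500 = -133971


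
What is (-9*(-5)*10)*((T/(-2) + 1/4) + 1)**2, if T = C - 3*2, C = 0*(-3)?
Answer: 65025/8 ≈ 8128.1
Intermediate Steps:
C = 0
T = -6 (T = 0 - 3*2 = 0 - 6 = -6)
(-9*(-5)*10)*((T/(-2) + 1/4) + 1)**2 = (-9*(-5)*10)*((-6/(-2) + 1/4) + 1)**2 = (45*10)*((-6*(-1/2) + 1*(1/4)) + 1)**2 = 450*((3 + 1/4) + 1)**2 = 450*(13/4 + 1)**2 = 450*(17/4)**2 = 450*(289/16) = 65025/8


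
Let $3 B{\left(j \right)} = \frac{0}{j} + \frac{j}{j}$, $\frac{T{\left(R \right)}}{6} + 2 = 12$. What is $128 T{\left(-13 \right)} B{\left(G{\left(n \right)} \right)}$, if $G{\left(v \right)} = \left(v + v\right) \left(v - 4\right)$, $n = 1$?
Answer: $2560$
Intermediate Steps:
$T{\left(R \right)} = 60$ ($T{\left(R \right)} = -12 + 6 \cdot 12 = -12 + 72 = 60$)
$G{\left(v \right)} = 2 v \left(-4 + v\right)$
$B{\left(j \right)} = \frac{1}{3}$ ($B{\left(j \right)} = \frac{\frac{0}{j} + \frac{j}{j}}{3} = \frac{0 + 1}{3} = \frac{1}{3} \cdot 1 = \frac{1}{3}$)
$128 T{\left(-13 \right)} B{\left(G{\left(n \right)} \right)} = 128 \cdot 60 \cdot \frac{1}{3} = 7680 \cdot \frac{1}{3} = 2560$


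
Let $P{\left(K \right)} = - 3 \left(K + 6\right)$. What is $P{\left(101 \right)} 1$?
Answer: $-321$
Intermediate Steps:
$P{\left(K \right)} = -18 - 3 K$ ($P{\left(K \right)} = - 3 \left(6 + K\right) = -18 - 3 K$)
$P{\left(101 \right)} 1 = \left(-18 - 303\right) 1 = \left(-321\right) 1 = -321$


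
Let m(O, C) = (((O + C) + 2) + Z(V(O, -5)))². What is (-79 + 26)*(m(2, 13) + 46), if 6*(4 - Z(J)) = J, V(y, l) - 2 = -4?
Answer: -239030/9 ≈ -26559.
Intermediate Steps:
V(y, l) = -2 (V(y, l) = 2 - 4 = -2)
Z(J) = 4 - J/6
m(O, C) = (19/3 + C + O)² (m(O, C) = (((O + C) + 2) + (4 - ⅙*(-2)))² = (((C + O) + 2) + (4 + ⅓))² = ((2 + C + O) + 13/3)² = (19/3 + C + O)²)
(-79 + 26)*(m(2, 13) + 46) = (-79 + 26)*((19 + 3*13 + 3*2)²/9 + 46) = -53*((19 + 39 + 6)²/9 + 46) = -53*((⅑)*64² + 46) = -53*((⅑)*4096 + 46) = -53*(4096/9 + 46) = -53*4510/9 = -239030/9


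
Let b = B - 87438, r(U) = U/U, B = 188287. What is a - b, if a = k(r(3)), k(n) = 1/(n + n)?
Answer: -201697/2 ≈ -1.0085e+5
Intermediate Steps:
r(U) = 1
k(n) = 1/(2*n)
a = ½ (a = (½)/1 = (½)*1 = ½ ≈ 0.50000)
b = 100849 (b = 188287 - 87438 = 100849)
a - b = ½ - 1*100849 = ½ - 100849 = -201697/2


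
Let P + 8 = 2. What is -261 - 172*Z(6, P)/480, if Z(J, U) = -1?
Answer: -31277/120 ≈ -260.64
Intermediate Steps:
P = -6 (P = -8 + 2 = -6)
-261 - 172*Z(6, P)/480 = -261 - (-172)/480 = -261 - 172*(-1/480) = -261 + 43/120 = -31277/120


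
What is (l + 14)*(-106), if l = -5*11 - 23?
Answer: 6784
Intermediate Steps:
l = -78 (l = -55 - 23 = -78)
(l + 14)*(-106) = (-78 + 14)*(-106) = -64*(-106) = 6784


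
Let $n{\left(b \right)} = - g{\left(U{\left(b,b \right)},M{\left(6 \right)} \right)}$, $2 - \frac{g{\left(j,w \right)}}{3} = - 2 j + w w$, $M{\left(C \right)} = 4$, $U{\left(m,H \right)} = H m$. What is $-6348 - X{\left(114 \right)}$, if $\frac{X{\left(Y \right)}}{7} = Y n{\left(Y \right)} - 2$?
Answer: $62184998$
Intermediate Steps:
$g{\left(j,w \right)} = 6 - 3 w^{2} + 6 j$ ($g{\left(j,w \right)} = 6 - 3 \left(- 2 j + w w\right) = 6 - 3 \left(- 2 j + w^{2}\right) = 6 - 3 \left(w^{2} - 2 j\right) = 6 + \left(- 3 w^{2} + 6 j\right) = 6 - 3 w^{2} + 6 j$)
$n{\left(b \right)} = 42 - 6 b^{2}$ ($n{\left(b \right)} = - (6 - 3 \cdot 4^{2} + 6 b b) = - (6 - 48 + 6 b^{2}) = - (-42 + 6 b^{2}) = 42 - 6 b^{2}$)
$X{\left(Y \right)} = -14 + 7 Y \left(42 - 6 Y^{2}\right)$ ($X{\left(Y \right)} = 7 \left(Y \left(42 - 6 Y^{2}\right) - 2\right) = 7 \left(-2 + Y \left(42 - 6 Y^{2}\right)\right) = -14 + 7 Y \left(42 - 6 Y^{2}\right)$)
$-6348 - X{\left(114 \right)} = -6348 - \left(-14 - 42 \cdot 114^{3} + 294 \cdot 114\right) = -6348 - \left(-14 - 62224848 + 33516\right) = -6348 - -62191346 = -6348 + 62191346 = 62184998$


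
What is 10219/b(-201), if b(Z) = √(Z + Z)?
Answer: -10219*I*√402/402 ≈ -509.68*I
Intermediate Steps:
b(Z) = √2*√Z (b(Z) = √(2*Z) = √2*√Z)
10219/b(-201) = 10219/((√2*√(-201))) = 10219/((√2*(I*√201))) = 10219/((I*√402)) = 10219*(-I*√402/402) = -10219*I*√402/402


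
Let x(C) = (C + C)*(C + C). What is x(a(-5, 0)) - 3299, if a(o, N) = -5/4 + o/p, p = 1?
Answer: -12571/4 ≈ -3142.8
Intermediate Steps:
a(o, N) = -5/4 + o (a(o, N) = -5/4 + o/1 = -5*¼ + o*1 = -5/4 + o)
x(C) = 4*C² (x(C) = (2*C)*(2*C) = 4*C²)
x(a(-5, 0)) - 3299 = 4*(-5/4 - 5)² - 3299 = 4*(-25/4)² - 3299 = 4*(625/16) - 3299 = 625/4 - 3299 = -12571/4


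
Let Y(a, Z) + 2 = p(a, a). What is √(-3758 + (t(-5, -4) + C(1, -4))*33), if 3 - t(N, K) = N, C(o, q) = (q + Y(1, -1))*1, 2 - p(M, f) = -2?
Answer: 2*I*√890 ≈ 59.666*I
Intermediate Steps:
p(M, f) = 4 (p(M, f) = 2 - 1*(-2) = 2 + 2 = 4)
Y(a, Z) = 2 (Y(a, Z) = -2 + 4 = 2)
C(o, q) = 2 + q (C(o, q) = (q + 2)*1 = (2 + q)*1 = 2 + q)
t(N, K) = 3 - N
√(-3758 + (t(-5, -4) + C(1, -4))*33) = √(-3758 + ((3 - 1*(-5)) + (2 - 4))*33) = √(-3758 + ((3 + 5) - 2)*33) = √(-3758 + (8 - 2)*33) = √(-3758 + 6*33) = √(-3758 + 198) = √(-3560) = 2*I*√890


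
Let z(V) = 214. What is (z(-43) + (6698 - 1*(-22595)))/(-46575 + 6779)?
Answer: -29507/39796 ≈ -0.74146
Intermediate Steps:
(z(-43) + (6698 - 1*(-22595)))/(-46575 + 6779) = (214 + (6698 - 1*(-22595)))/(-46575 + 6779) = (214 + (6698 + 22595))/(-39796) = (214 + 29293)*(-1/39796) = 29507*(-1/39796) = -29507/39796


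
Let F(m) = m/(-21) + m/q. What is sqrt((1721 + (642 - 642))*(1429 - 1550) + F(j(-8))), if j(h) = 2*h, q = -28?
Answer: I*sqrt(1874157)/3 ≈ 456.33*I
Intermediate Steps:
F(m) = -m/12 (F(m) = m/(-21) + m/(-28) = m*(-1/21) + m*(-1/28) = -m/21 - m/28 = -m/12)
sqrt((1721 + (642 - 642))*(1429 - 1550) + F(j(-8))) = sqrt((1721 + (642 - 642))*(1429 - 1550) - (-8)/6) = sqrt((1721 + 0)*(-121) - 1/12*(-16)) = sqrt(1721*(-121) + 4/3) = sqrt(-208241 + 4/3) = sqrt(-624719/3) = I*sqrt(1874157)/3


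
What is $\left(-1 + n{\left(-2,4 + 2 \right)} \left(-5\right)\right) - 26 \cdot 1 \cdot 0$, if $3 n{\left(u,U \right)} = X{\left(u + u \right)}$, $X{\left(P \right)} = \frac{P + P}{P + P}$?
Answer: $- \frac{8}{3} \approx -2.6667$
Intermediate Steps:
$X{\left(P \right)} = 1$ ($X{\left(P \right)} = \frac{2 P}{2 P} = 2 P \frac{1}{2 P} = 1$)
$n{\left(u,U \right)} = \frac{1}{3}$ ($n{\left(u,U \right)} = \frac{1}{3} \cdot 1 = \frac{1}{3}$)
$\left(-1 + n{\left(-2,4 + 2 \right)} \left(-5\right)\right) - 26 \cdot 1 \cdot 0 = \left(-1 + \frac{1}{3} \left(-5\right)\right) - 26 \cdot 1 \cdot 0 = \left(-1 - \frac{5}{3}\right) - 0 = - \frac{8}{3} + 0 = - \frac{8}{3}$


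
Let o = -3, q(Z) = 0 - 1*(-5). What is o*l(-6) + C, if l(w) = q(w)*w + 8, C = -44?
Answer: 22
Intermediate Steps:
q(Z) = 5 (q(Z) = 0 + 5 = 5)
l(w) = 8 + 5*w (l(w) = 5*w + 8 = 8 + 5*w)
o*l(-6) + C = -3*(8 + 5*(-6)) - 44 = -3*(8 - 30) - 44 = -3*(-22) - 44 = 66 - 44 = 22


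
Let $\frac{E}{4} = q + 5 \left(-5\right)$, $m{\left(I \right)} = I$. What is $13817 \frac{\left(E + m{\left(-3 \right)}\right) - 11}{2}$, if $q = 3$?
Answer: $-704667$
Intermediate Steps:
$E = -88$ ($E = 4 \left(3 + 5 \left(-5\right)\right) = 4 \left(3 - 25\right) = 4 \left(-22\right) = -88$)
$13817 \frac{\left(E + m{\left(-3 \right)}\right) - 11}{2} = 13817 \frac{\left(-88 - 3\right) - 11}{2} = 13817 \left(-91 - 11\right) \frac{1}{2} = 13817 \left(\left(-102\right) \frac{1}{2}\right) = 13817 \left(-51\right) = -704667$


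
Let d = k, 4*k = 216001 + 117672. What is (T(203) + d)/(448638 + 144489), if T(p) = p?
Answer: 37165/263612 ≈ 0.14098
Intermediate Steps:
k = 333673/4 (k = (216001 + 117672)/4 = (¼)*333673 = 333673/4 ≈ 83418.)
d = 333673/4 ≈ 83418.
(T(203) + d)/(448638 + 144489) = (203 + 333673/4)/(448638 + 144489) = (334485/4)/593127 = (334485/4)*(1/593127) = 37165/263612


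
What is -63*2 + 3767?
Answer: 3641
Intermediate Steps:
-63*2 + 3767 = -126 + 3767 = 3641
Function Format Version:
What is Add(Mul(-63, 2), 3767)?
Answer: 3641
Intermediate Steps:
Add(Mul(-63, 2), 3767) = Add(-126, 3767) = 3641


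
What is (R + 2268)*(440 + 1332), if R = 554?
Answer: 5000584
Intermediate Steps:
(R + 2268)*(440 + 1332) = (554 + 2268)*(440 + 1332) = 2822*1772 = 5000584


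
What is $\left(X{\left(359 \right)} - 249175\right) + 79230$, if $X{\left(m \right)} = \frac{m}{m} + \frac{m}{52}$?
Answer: $- \frac{8836729}{52} \approx -1.6994 \cdot 10^{5}$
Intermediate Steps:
$X{\left(m \right)} = 1 + \frac{m}{52}$ ($X{\left(m \right)} = 1 + m \frac{1}{52} = 1 + \frac{m}{52}$)
$\left(X{\left(359 \right)} - 249175\right) + 79230 = \left(\left(1 + \frac{1}{52} \cdot 359\right) - 249175\right) + 79230 = \left(\left(1 + \frac{359}{52}\right) - 249175\right) + 79230 = \left(\frac{411}{52} - 249175\right) + 79230 = - \frac{12956689}{52} + 79230 = - \frac{8836729}{52}$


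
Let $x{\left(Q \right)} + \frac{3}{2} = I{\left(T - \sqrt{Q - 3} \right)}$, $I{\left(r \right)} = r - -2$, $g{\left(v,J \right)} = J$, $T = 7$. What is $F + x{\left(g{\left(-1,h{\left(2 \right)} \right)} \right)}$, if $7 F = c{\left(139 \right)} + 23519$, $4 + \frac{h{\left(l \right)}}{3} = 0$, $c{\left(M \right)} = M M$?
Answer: $\frac{12255}{2} - i \sqrt{15} \approx 6127.5 - 3.873 i$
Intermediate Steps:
$c{\left(M \right)} = M^{2}$
$h{\left(l \right)} = -12$ ($h{\left(l \right)} = -12 + 3 \cdot 0 = -12 + 0 = -12$)
$I{\left(r \right)} = 2 + r$ ($I{\left(r \right)} = r + 2 = 2 + r$)
$F = 6120$ ($F = \frac{139^{2} + 23519}{7} = \frac{19321 + 23519}{7} = \frac{1}{7} \cdot 42840 = 6120$)
$x{\left(Q \right)} = \frac{15}{2} - \sqrt{-3 + Q}$ ($x{\left(Q \right)} = - \frac{3}{2} - \left(-9 + \sqrt{Q - 3}\right) = - \frac{3}{2} - \left(-9 + \sqrt{-3 + Q}\right) = \frac{15}{2} - \sqrt{-3 + Q}$)
$F + x{\left(g{\left(-1,h{\left(2 \right)} \right)} \right)} = 6120 + \left(\frac{15}{2} - \sqrt{-3 - 12}\right) = 6120 + \left(\frac{15}{2} - \sqrt{-15}\right) = 6120 + \left(\frac{15}{2} - i \sqrt{15}\right) = \frac{12255}{2} - i \sqrt{15}$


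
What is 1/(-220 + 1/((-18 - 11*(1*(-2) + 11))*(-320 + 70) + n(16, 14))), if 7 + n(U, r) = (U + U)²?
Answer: -30267/6658739 ≈ -0.0045455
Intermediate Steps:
n(U, r) = -7 + 4*U² (n(U, r) = -7 + (U + U)² = -7 + (2*U)² = -7 + 4*U²)
1/(-220 + 1/((-18 - 11*(1*(-2) + 11))*(-320 + 70) + n(16, 14))) = 1/(-220 + 1/((-18 - 11*(1*(-2) + 11))*(-320 + 70) + (-7 + 4*16²))) = 1/(-220 + 1/((-18 - 11*(-2 + 11))*(-250) + (-7 + 4*256))) = 1/(-220 + 1/((-18 - 11*9)*(-250) + (-7 + 1024))) = 1/(-220 + 1/((-18 - 99)*(-250) + 1017)) = 1/(-220 + 1/(-117*(-250) + 1017)) = 1/(-220 + 1/(29250 + 1017)) = 1/(-220 + 1/30267) = 1/(-6658739/30267) = -30267/6658739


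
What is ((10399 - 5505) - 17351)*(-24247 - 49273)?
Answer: 915838640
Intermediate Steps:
((10399 - 5505) - 17351)*(-24247 - 49273) = (4894 - 17351)*(-73520) = -12457*(-73520) = 915838640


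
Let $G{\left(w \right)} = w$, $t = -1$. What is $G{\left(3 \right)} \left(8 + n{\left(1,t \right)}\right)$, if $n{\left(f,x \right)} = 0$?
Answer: $24$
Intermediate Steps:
$G{\left(3 \right)} \left(8 + n{\left(1,t \right)}\right) = 3 \left(8 + 0\right) = 3 \cdot 8 = 24$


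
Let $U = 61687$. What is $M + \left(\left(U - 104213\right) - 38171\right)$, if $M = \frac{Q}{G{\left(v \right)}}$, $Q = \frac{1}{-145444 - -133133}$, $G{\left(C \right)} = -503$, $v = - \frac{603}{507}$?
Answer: $- \frac{499710765800}{6192433} \approx -80697.0$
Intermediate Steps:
$v = - \frac{201}{169}$ ($v = \left(-603\right) \frac{1}{507} = - \frac{201}{169} \approx -1.1893$)
$Q = - \frac{1}{12311}$ ($Q = \frac{1}{-145444 + \left(-33914 + 167047\right)} = \frac{1}{-145444 + 133133} = \frac{1}{-12311} = - \frac{1}{12311} \approx -8.1228 \cdot 10^{-5}$)
$M = \frac{1}{6192433}$ ($M = - \frac{1}{12311 \left(-503\right)} = \left(- \frac{1}{12311}\right) \left(- \frac{1}{503}\right) = \frac{1}{6192433} \approx 1.6149 \cdot 10^{-7}$)
$M + \left(\left(U - 104213\right) - 38171\right) = \frac{1}{6192433} + \left(\left(61687 - 104213\right) - 38171\right) = \frac{1}{6192433} - 80697 = - \frac{499710765800}{6192433}$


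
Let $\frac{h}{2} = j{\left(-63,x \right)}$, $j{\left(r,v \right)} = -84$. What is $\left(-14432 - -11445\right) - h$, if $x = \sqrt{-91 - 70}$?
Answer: $-2819$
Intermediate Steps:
$x = i \sqrt{161}$ ($x = \sqrt{-161} = i \sqrt{161} \approx 12.689 i$)
$h = -168$ ($h = 2 \left(-84\right) = -168$)
$\left(-14432 - -11445\right) - h = \left(-14432 - -11445\right) - -168 = \left(-14432 + 11445\right) + 168 = -2987 + 168 = -2819$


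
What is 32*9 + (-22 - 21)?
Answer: 245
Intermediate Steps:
32*9 + (-22 - 21) = 288 - 43 = 245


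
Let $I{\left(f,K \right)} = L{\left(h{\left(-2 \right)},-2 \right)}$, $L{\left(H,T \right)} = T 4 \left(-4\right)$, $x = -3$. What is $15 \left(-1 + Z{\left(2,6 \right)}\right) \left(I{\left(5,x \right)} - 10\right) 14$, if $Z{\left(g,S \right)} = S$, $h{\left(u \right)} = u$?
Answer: $23100$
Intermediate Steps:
$L{\left(H,T \right)} = - 16 T$ ($L{\left(H,T \right)} = 4 T \left(-4\right) = - 16 T$)
$I{\left(f,K \right)} = 32$ ($I{\left(f,K \right)} = \left(-16\right) \left(-2\right) = 32$)
$15 \left(-1 + Z{\left(2,6 \right)}\right) \left(I{\left(5,x \right)} - 10\right) 14 = 15 \left(-1 + 6\right) \left(32 - 10\right) 14 = 15 \cdot 5 \cdot 22 \cdot 14 = 15 \cdot 110 \cdot 14 = 1650 \cdot 14 = 23100$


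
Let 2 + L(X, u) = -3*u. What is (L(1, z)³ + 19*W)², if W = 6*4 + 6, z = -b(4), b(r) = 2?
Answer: 401956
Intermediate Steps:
z = -2 (z = -1*2 = -2)
W = 30 (W = 24 + 6 = 30)
L(X, u) = -2 - 3*u
(L(1, z)³ + 19*W)² = ((-2 - 3*(-2))³ + 19*30)² = ((-2 + 6)³ + 570)² = (4³ + 570)² = (64 + 570)² = 634² = 401956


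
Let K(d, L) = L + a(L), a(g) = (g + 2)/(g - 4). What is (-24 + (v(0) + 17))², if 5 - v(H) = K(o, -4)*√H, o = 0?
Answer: 4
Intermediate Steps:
a(g) = (2 + g)/(-4 + g)
K(d, L) = L + (2 + L)/(-4 + L)
v(H) = 5 + 15*√H/4 (v(H) = 5 - (2 - 4 - 4*(-4 - 4))/(-4 - 4)*√H = 5 - (2 - 4 - 4*(-8))/(-8)*√H = 5 - (-(2 - 4 + 32)/8)*√H = 5 - (-⅛*30)*√H = 5 - (-15)*√H/4 = 5 + 15*√H/4)
(-24 + (v(0) + 17))² = (-24 + ((5 + 15*√0/4) + 17))² = (-24 + ((5 + (15/4)*0) + 17))² = (-24 + ((5 + 0) + 17))² = (-24 + (5 + 17))² = (-24 + 22)² = (-2)² = 4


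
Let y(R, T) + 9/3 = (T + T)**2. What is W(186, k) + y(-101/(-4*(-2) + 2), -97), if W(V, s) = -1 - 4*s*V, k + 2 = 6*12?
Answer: -14448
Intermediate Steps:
k = 70 (k = -2 + 6*12 = -2 + 72 = 70)
W(V, s) = -1 - 4*V*s
y(R, T) = -3 + 4*T**2 (y(R, T) = -3 + (T + T)**2 = -3 + (2*T)**2 = -3 + 4*T**2)
W(186, k) + y(-101/(-4*(-2) + 2), -97) = (-1 - 4*186*70) + (-3 + 4*(-97)**2) = (-1 - 52080) + (-3 + 4*9409) = -52081 + (-3 + 37636) = -52081 + 37633 = -14448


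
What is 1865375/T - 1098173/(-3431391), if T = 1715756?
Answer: 8285027900413/5887429696596 ≈ 1.4072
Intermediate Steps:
1865375/T - 1098173/(-3431391) = 1865375/1715756 - 1098173/(-3431391) = 1865375*(1/1715756) - 1098173*(-1/3431391) = 1865375/1715756 + 1098173/3431391 = 8285027900413/5887429696596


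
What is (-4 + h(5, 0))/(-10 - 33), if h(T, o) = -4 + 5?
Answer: 3/43 ≈ 0.069767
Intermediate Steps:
h(T, o) = 1
(-4 + h(5, 0))/(-10 - 33) = (-4 + 1)/(-10 - 33) = -3/(-43) = -3*(-1/43) = 3/43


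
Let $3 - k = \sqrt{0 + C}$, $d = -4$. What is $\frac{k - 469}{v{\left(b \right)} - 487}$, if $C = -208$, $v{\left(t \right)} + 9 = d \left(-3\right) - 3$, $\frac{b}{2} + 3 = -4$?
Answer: $\frac{466}{487} + \frac{4 i \sqrt{13}}{487} \approx 0.95688 + 0.029614 i$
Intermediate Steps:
$b = -14$ ($b = -6 + 2 \left(-4\right) = -6 - 8 = -14$)
$v{\left(t \right)} = 0$ ($v{\left(t \right)} = -9 - -9 = -9 + \left(12 - 3\right) = -9 + 9 = 0$)
$k = 3 - 4 i \sqrt{13}$ ($k = 3 - \sqrt{0 - 208} = 3 - \sqrt{-208} = 3 - 4 i \sqrt{13} \approx 3.0 - 14.422 i$)
$\frac{k - 469}{v{\left(b \right)} - 487} = \frac{\left(3 - 4 i \sqrt{13}\right) - 469}{0 - 487} = \frac{-466 - 4 i \sqrt{13}}{-487} = \left(-466 - 4 i \sqrt{13}\right) \left(- \frac{1}{487}\right) = \frac{466}{487} + \frac{4 i \sqrt{13}}{487}$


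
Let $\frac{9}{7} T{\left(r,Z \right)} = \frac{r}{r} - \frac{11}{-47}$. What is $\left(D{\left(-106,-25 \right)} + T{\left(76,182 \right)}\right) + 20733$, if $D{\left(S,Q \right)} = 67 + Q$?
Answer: $\frac{8788231}{423} \approx 20776.0$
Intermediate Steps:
$T{\left(r,Z \right)} = \frac{406}{423}$ ($T{\left(r,Z \right)} = \frac{7 \left(\frac{r}{r} - \frac{11}{-47}\right)}{9} = \frac{7 \left(1 - - \frac{11}{47}\right)}{9} = \frac{7 \left(1 + \frac{11}{47}\right)}{9} = \frac{7}{9} \cdot \frac{58}{47} = \frac{406}{423}$)
$\left(D{\left(-106,-25 \right)} + T{\left(76,182 \right)}\right) + 20733 = \left(\left(67 - 25\right) + \frac{406}{423}\right) + 20733 = \left(42 + \frac{406}{423}\right) + 20733 = \frac{18172}{423} + 20733 = \frac{8788231}{423}$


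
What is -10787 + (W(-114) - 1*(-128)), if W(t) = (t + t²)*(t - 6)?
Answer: -1556499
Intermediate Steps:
W(t) = (-6 + t)*(t + t²) (W(t) = (t + t²)*(-6 + t) = (-6 + t)*(t + t²))
-10787 + (W(-114) - 1*(-128)) = -10787 + (-114*(-6 + (-114)² - 5*(-114)) - 1*(-128)) = -10787 + (-114*(-6 + 12996 + 570) + 128) = -10787 + (-114*13560 + 128) = -10787 + (-1545840 + 128) = -10787 - 1545712 = -1556499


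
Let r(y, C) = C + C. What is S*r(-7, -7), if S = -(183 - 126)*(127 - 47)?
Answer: 63840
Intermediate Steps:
r(y, C) = 2*C
S = -4560 (S = -57*80 = -1*4560 = -4560)
S*r(-7, -7) = -9120*(-7) = -4560*(-14) = 63840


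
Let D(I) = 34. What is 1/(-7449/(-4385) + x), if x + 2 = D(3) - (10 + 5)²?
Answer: -4385/838856 ≈ -0.0052274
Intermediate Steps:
x = -193 (x = -2 + (34 - (10 + 5)²) = -2 + (34 - 1*15²) = -2 + (34 - 1*225) = -2 + (34 - 225) = -2 - 191 = -193)
1/(-7449/(-4385) + x) = 1/(-7449/(-4385) - 193) = 1/(-7449*(-1/4385) - 193) = 1/(7449/4385 - 193) = 1/(-838856/4385) = -4385/838856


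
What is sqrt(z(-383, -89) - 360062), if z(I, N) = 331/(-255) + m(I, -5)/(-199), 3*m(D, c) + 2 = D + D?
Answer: I*sqrt(927179492300355)/50745 ≈ 600.05*I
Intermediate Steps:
m(D, c) = -2/3 + 2*D/3 (m(D, c) = -2/3 + (D + D)/3 = -2/3 + (2*D)/3 = -2/3 + 2*D/3)
z(I, N) = -65699/50745 - 2*I/597 (z(I, N) = 331/(-255) + (-2/3 + 2*I/3)/(-199) = 331*(-1/255) + (-2/3 + 2*I/3)*(-1/199) = -331/255 + (2/597 - 2*I/597) = -65699/50745 - 2*I/597)
sqrt(z(-383, -89) - 360062) = sqrt((-65699/50745 - 2/597*(-383)) - 360062) = sqrt((-65699/50745 + 766/597) - 360062) = sqrt(-589/50745 - 360062) = sqrt(-18271346779/50745) = I*sqrt(927179492300355)/50745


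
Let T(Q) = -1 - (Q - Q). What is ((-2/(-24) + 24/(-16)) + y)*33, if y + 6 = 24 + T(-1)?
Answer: 2057/4 ≈ 514.25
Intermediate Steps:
T(Q) = -1 (T(Q) = -1 - 1*0 = -1 + 0 = -1)
y = 17 (y = -6 + (24 - 1) = -6 + 23 = 17)
((-2/(-24) + 24/(-16)) + y)*33 = ((-2/(-24) + 24/(-16)) + 17)*33 = ((-2*(-1/24) + 24*(-1/16)) + 17)*33 = ((1/12 - 3/2) + 17)*33 = (-17/12 + 17)*33 = (187/12)*33 = 2057/4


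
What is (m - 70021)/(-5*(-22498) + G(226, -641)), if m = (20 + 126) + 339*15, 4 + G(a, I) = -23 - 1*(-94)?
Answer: -64790/112557 ≈ -0.57562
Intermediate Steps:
G(a, I) = 67 (G(a, I) = -4 + (-23 - 1*(-94)) = -4 + (-23 + 94) = -4 + 71 = 67)
m = 5231 (m = 146 + 5085 = 5231)
(m - 70021)/(-5*(-22498) + G(226, -641)) = (5231 - 70021)/(-5*(-22498) + 67) = -64790/(112490 + 67) = -64790/112557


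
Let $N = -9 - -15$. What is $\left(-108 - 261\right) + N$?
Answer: $-363$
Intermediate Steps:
$N = 6$ ($N = -9 + 15 = 6$)
$\left(-108 - 261\right) + N = \left(-108 - 261\right) + 6 = -369 + 6 = -363$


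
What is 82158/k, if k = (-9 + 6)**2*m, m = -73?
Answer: -27386/219 ≈ -125.05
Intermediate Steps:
k = -657 (k = (-9 + 6)**2*(-73) = (-3)**2*(-73) = 9*(-73) = -657)
82158/k = 82158/(-657) = 82158*(-1/657) = -27386/219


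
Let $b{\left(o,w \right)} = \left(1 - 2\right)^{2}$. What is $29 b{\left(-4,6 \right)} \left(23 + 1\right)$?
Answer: $696$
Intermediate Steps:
$b{\left(o,w \right)} = 1$ ($b{\left(o,w \right)} = \left(-1\right)^{2} = 1$)
$29 b{\left(-4,6 \right)} \left(23 + 1\right) = 29 \cdot 1 \left(23 + 1\right) = 29 \cdot 1 \cdot 24 = 29 \cdot 24 = 696$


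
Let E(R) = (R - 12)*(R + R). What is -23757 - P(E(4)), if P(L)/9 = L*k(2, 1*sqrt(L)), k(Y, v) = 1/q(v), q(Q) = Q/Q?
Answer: -23181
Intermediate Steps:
q(Q) = 1
k(Y, v) = 1 (k(Y, v) = 1/1 = 1)
E(R) = 2*R*(-12 + R) (E(R) = (-12 + R)*(2*R) = 2*R*(-12 + R))
P(L) = 9*L (P(L) = 9*(L*1) = 9*L)
-23757 - P(E(4)) = -23757 - 9*2*4*(-12 + 4) = -23757 - 9*2*4*(-8) = -23757 - 9*(-64) = -23757 - 1*(-576) = -23757 + 576 = -23181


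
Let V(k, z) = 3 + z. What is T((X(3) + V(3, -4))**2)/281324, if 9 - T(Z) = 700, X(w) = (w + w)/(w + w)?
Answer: -691/281324 ≈ -0.0024562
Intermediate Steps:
X(w) = 1 (X(w) = (2*w)/((2*w)) = (2*w)*(1/(2*w)) = 1)
T(Z) = -691 (T(Z) = 9 - 1*700 = 9 - 700 = -691)
T((X(3) + V(3, -4))**2)/281324 = -691/281324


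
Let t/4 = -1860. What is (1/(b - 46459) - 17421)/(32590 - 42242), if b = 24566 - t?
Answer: 125892857/69750178 ≈ 1.8049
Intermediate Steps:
t = -7440 (t = 4*(-1860) = -7440)
b = 32006 (b = 24566 - 1*(-7440) = 24566 + 7440 = 32006)
(1/(b - 46459) - 17421)/(32590 - 42242) = (1/(32006 - 46459) - 17421)/(32590 - 42242) = (1/(-14453) - 17421)/(-9652) = (-1/14453 - 17421)*(-1/9652) = -251785714/14453*(-1/9652) = 125892857/69750178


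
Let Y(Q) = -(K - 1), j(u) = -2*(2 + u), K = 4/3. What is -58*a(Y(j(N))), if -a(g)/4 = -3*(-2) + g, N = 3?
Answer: 3944/3 ≈ 1314.7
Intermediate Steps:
K = 4/3 (K = 4*(⅓) = 4/3 ≈ 1.3333)
j(u) = -4 - 2*u
Y(Q) = -⅓ (Y(Q) = -(4/3 - 1) = -1*⅓ = -⅓)
a(g) = -24 - 4*g (a(g) = -4*(-3*(-2) + g) = -4*(6 + g) = -24 - 4*g)
-58*a(Y(j(N))) = -58*(-24 - 4*(-⅓)) = -58*(-24 + 4/3) = -58*(-68/3) = 3944/3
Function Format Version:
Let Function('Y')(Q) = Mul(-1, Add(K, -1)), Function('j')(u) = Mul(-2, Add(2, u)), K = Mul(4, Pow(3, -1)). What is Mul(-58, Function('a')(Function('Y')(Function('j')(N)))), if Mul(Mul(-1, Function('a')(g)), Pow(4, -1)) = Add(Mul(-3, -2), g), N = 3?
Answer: Rational(3944, 3) ≈ 1314.7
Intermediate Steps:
K = Rational(4, 3) (K = Mul(4, Rational(1, 3)) = Rational(4, 3) ≈ 1.3333)
Function('j')(u) = Add(-4, Mul(-2, u))
Function('Y')(Q) = Rational(-1, 3) (Function('Y')(Q) = Mul(-1, Add(Rational(4, 3), -1)) = Mul(-1, Rational(1, 3)) = Rational(-1, 3))
Function('a')(g) = Add(-24, Mul(-4, g)) (Function('a')(g) = Mul(-4, Add(Mul(-3, -2), g)) = Mul(-4, Add(6, g)) = Add(-24, Mul(-4, g)))
Mul(-58, Function('a')(Function('Y')(Function('j')(N)))) = Mul(-58, Add(-24, Mul(-4, Rational(-1, 3)))) = Mul(-58, Add(-24, Rational(4, 3))) = Mul(-58, Rational(-68, 3)) = Rational(3944, 3)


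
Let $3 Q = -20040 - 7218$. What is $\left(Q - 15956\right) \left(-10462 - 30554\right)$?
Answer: $1027122672$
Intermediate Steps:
$Q = -9086$ ($Q = \frac{-20040 - 7218}{3} = \frac{1}{3} \left(-27258\right) = -9086$)
$\left(Q - 15956\right) \left(-10462 - 30554\right) = \left(-9086 - 15956\right) \left(-10462 - 30554\right) = \left(-25042\right) \left(-41016\right) = 1027122672$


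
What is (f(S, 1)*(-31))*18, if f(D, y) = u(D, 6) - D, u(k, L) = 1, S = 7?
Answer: 3348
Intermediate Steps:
f(D, y) = 1 - D
(f(S, 1)*(-31))*18 = ((1 - 1*7)*(-31))*18 = ((1 - 7)*(-31))*18 = -6*(-31)*18 = 186*18 = 3348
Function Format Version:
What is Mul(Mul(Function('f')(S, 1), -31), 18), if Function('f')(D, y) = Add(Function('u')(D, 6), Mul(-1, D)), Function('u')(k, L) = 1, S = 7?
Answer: 3348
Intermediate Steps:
Function('f')(D, y) = Add(1, Mul(-1, D))
Mul(Mul(Function('f')(S, 1), -31), 18) = Mul(Mul(Add(1, Mul(-1, 7)), -31), 18) = Mul(Mul(Add(1, -7), -31), 18) = Mul(Mul(-6, -31), 18) = Mul(186, 18) = 3348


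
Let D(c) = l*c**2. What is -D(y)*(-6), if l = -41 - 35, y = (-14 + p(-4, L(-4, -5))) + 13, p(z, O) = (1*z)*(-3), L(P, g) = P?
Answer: -55176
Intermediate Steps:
p(z, O) = -3*z (p(z, O) = z*(-3) = -3*z)
y = 11 (y = (-14 - 3*(-4)) + 13 = (-14 + 12) + 13 = -2 + 13 = 11)
l = -76
D(c) = -76*c**2
-D(y)*(-6) = -(-76*11**2)*(-6) = -(-76*121)*(-6) = -(-9196)*(-6) = -1*55176 = -55176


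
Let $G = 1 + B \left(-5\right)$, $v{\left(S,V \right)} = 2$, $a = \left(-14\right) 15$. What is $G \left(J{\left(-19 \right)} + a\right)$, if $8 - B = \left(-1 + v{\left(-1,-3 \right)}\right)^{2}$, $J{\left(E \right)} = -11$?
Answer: $7514$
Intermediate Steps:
$a = -210$
$B = 7$ ($B = 8 - \left(-1 + 2\right)^{2} = 8 - 1^{2} = 8 - 1 = 7$)
$G = -34$ ($G = 1 + 7 \left(-5\right) = 1 - 35 = -34$)
$G \left(J{\left(-19 \right)} + a\right) = - 34 \left(-11 - 210\right) = \left(-34\right) \left(-221\right) = 7514$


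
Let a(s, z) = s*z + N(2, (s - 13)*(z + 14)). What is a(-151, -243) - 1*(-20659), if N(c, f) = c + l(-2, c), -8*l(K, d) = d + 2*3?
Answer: 57353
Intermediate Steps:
l(K, d) = -3/4 - d/8 (l(K, d) = -(d + 2*3)/8 = -(d + 6)/8 = -(6 + d)/8 = -3/4 - d/8)
N(c, f) = -3/4 + 7*c/8 (N(c, f) = c + (-3/4 - c/8) = -3/4 + 7*c/8)
a(s, z) = 1 + s*z (a(s, z) = s*z + (-3/4 + (7/8)*2) = s*z + (-3/4 + 7/4) = s*z + 1 = 1 + s*z)
a(-151, -243) - 1*(-20659) = (1 - 151*(-243)) - 1*(-20659) = (1 + 36693) + 20659 = 36694 + 20659 = 57353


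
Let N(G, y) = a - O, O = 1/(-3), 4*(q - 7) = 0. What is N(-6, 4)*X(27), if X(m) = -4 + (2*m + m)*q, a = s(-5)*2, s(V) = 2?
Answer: 7319/3 ≈ 2439.7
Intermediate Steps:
q = 7 (q = 7 + (¼)*0 = 7 + 0 = 7)
O = -⅓ (O = 1*(-⅓) = -⅓ ≈ -0.33333)
a = 4 (a = 2*2 = 4)
X(m) = -4 + 21*m (X(m) = -4 + (2*m + m)*7 = -4 + (3*m)*7 = -4 + 21*m)
N(G, y) = 13/3 (N(G, y) = 4 - 1*(-⅓) = 4 + ⅓ = 13/3)
N(-6, 4)*X(27) = 13*(-4 + 21*27)/3 = 13*(-4 + 567)/3 = (13/3)*563 = 7319/3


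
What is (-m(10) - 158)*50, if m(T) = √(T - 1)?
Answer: -8050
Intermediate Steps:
m(T) = √(-1 + T)
(-m(10) - 158)*50 = (-√(-1 + 10) - 158)*50 = (-√9 - 158)*50 = (-1*3 - 158)*50 = (-3 - 158)*50 = -161*50 = -8050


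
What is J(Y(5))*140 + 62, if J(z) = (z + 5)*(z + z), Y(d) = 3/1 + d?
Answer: 29182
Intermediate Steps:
Y(d) = 3 + d (Y(d) = 1*3 + d = 3 + d)
J(z) = 2*z*(5 + z) (J(z) = (5 + z)*(2*z) = 2*z*(5 + z))
J(Y(5))*140 + 62 = (2*(3 + 5)*(5 + (3 + 5)))*140 + 62 = (2*8*(5 + 8))*140 + 62 = (2*8*13)*140 + 62 = 208*140 + 62 = 29120 + 62 = 29182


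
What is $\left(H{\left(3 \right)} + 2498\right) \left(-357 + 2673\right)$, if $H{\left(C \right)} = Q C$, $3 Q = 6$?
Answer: $5799264$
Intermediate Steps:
$Q = 2$ ($Q = \frac{1}{3} \cdot 6 = 2$)
$H{\left(C \right)} = 2 C$
$\left(H{\left(3 \right)} + 2498\right) \left(-357 + 2673\right) = \left(2 \cdot 3 + 2498\right) \left(-357 + 2673\right) = \left(6 + 2498\right) 2316 = 2504 \cdot 2316 = 5799264$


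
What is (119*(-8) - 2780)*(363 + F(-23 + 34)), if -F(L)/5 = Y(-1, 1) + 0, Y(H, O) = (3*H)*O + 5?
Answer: -1317396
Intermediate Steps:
Y(H, O) = 5 + 3*H*O (Y(H, O) = 3*H*O + 5 = 5 + 3*H*O)
F(L) = -10 (F(L) = -5*((5 + 3*(-1)*1) + 0) = -5*((5 - 3) + 0) = -5*(2 + 0) = -5*2 = -10)
(119*(-8) - 2780)*(363 + F(-23 + 34)) = (119*(-8) - 2780)*(363 - 10) = (-952 - 2780)*353 = -3732*353 = -1317396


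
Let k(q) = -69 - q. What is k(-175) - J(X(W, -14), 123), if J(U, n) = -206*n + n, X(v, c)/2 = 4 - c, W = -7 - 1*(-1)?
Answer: 25321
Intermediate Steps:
W = -6 (W = -7 + 1 = -6)
X(v, c) = 8 - 2*c (X(v, c) = 2*(4 - c) = 8 - 2*c)
J(U, n) = -205*n
k(-175) - J(X(W, -14), 123) = (-69 - 1*(-175)) - (-205)*123 = (-69 + 175) - 1*(-25215) = 106 + 25215 = 25321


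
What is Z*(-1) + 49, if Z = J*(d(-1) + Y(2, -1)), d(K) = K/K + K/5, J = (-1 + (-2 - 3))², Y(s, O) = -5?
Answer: 1001/5 ≈ 200.20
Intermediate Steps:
J = 36 (J = (-1 - 5)² = (-6)² = 36)
d(K) = 1 + K/5 (d(K) = 1 + K*(⅕) = 1 + K/5)
Z = -756/5 (Z = 36*((1 + (⅕)*(-1)) - 5) = 36*((1 - ⅕) - 5) = 36*(⅘ - 5) = 36*(-21/5) = -756/5 ≈ -151.20)
Z*(-1) + 49 = -756/5*(-1) + 49 = 756/5 + 49 = 1001/5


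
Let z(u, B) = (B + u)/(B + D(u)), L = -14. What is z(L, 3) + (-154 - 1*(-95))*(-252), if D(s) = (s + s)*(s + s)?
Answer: 11701105/787 ≈ 14868.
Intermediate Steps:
D(s) = 4*s² (D(s) = (2*s)*(2*s) = 4*s²)
z(u, B) = (B + u)/(B + 4*u²)
z(L, 3) + (-154 - 1*(-95))*(-252) = (3 - 14)/(3 + 4*(-14)²) + (-154 - 1*(-95))*(-252) = -11/(3 + 4*196) + (-154 + 95)*(-252) = -11/(3 + 784) - 59*(-252) = -11/787 + 14868 = 11701105/787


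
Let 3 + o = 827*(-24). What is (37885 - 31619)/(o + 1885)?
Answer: -241/691 ≈ -0.34877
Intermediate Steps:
o = -19851 (o = -3 + 827*(-24) = -3 - 19848 = -19851)
(37885 - 31619)/(o + 1885) = (37885 - 31619)/(-19851 + 1885) = 6266/(-17966) = 6266*(-1/17966) = -241/691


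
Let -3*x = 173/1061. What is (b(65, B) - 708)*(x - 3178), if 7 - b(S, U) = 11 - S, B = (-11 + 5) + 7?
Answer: 6544888309/3183 ≈ 2.0562e+6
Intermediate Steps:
x = -173/3183 (x = -173/(3*1061) = -1/3*173/1061 = -173/3183 ≈ -0.054351)
B = 1 (B = -6 + 7 = 1)
b(S, U) = -4 + S (b(S, U) = 7 - (11 - S) = 7 + (-11 + S) = -4 + S)
(b(65, B) - 708)*(x - 3178) = ((-4 + 65) - 708)*(-173/3183 - 3178) = (61 - 708)*(-10115747/3183) = -647*(-10115747/3183) = 6544888309/3183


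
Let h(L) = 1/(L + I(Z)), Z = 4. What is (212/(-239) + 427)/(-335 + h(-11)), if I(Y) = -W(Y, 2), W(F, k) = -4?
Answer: -237629/186898 ≈ -1.2714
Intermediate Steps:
I(Y) = 4 (I(Y) = -1*(-4) = 4)
h(L) = 1/(4 + L) (h(L) = 1/(L + 4) = 1/(4 + L))
(212/(-239) + 427)/(-335 + h(-11)) = (212/(-239) + 427)/(-335 + 1/(4 - 11)) = (212*(-1/239) + 427)/(-335 + 1/(-7)) = (-212/239 + 427)/(-335 - ⅐) = 101841/(239*(-2346/7)) = (101841/239)*(-7/2346) = -237629/186898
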